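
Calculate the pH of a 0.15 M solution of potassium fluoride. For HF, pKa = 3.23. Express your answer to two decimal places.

pH = 8.20

F- is the conjugate base of the weak acid HF.
Ka = 10^(−3.23) = 5.89 × 10^-4
Kb = Kw/Ka = 1.0×10^-14 / 5.89 × 10^-4 = 1.70 × 10^-11
Kb = [OH-]²/(0.15 − [OH-]) = 1.70 × 10^-11
Neglecting [OH-] in the denominator: [OH-] = √(1.70 × 10^-11 × 0.15) = 1.60 × 10^-6 M
Check: 0.0011% ionized — well under 5%, approximation valid.
pOH = −log(1.60 × 10^-6) = 5.80; pH = 14.00 − 5.80 = 8.20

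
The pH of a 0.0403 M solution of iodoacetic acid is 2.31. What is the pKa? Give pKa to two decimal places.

[H+] = 10^(-2.31) = 4.90 × 10^-3 M
At equilibrium [HA] = 0.0403 − 4.90 × 10^-3 = 3.54 × 10^-2 M
Ka = [H+][A-]/[HA] = (4.90 × 10^-3)² / 3.54 × 10^-2 = 6.78 × 10^-4
pKa = -log(6.78 × 10^-4) = 3.17

pKa = 3.17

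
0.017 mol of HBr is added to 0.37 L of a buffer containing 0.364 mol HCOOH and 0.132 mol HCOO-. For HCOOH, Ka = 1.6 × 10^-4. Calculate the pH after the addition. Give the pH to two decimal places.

pH = 3.28

After neutralization: n(HCOOH) = 0.381 mol, n(HCOO-) = 0.115 mol.
pKa = −log(1.6 × 10^-4) = 3.796
Henderson–Hasselbalch with mole ratio 0.115/0.381: pH = 3.796 + (-0.520)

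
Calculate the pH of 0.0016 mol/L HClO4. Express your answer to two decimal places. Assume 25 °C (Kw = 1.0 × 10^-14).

pH = 2.80

HClO4 is a strong acid and dissociates completely, so [H+] = 0.0016 M.
pH = -log(0.0016) = 2.80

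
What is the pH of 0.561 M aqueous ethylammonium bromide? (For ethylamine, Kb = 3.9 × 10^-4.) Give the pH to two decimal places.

C2H5NH3+ is the conjugate acid of the weak base C2H5NH2.
Ka = Kw/Kb = 1.0×10^-14 / 3.9 × 10^-4 = 2.56 × 10^-11
Ka = [H+]²/(0.561 − [H+]) = 2.56 × 10^-11
Since Ka ≪ C₀, [H+] ≈ √(Ka·C₀) = 3.79 × 10^-6 M.
pH = −log(3.79 × 10^-6) = 5.42

pH = 5.42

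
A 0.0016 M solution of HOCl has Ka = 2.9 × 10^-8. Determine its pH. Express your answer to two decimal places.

pH = 5.17

HOCl ⇌ OCl- + H+
Ka = [H+]²/(0.0016 − [H+]) = 2.9 × 10^-8
Since Ka ≪ C₀, [H+] ≈ √(Ka·C₀) = 6.81 × 10^-6 M.
([H+]/C₀ = 0.43% < 5%, so the approximation holds.)
pH = −log(6.81 × 10^-6) = 5.17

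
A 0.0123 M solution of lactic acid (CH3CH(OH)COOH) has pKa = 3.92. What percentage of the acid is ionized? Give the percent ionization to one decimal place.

CH3CH(OH)COOH ⇌ CH3CH(OH)COO- + H+; let x = [H+] at equilibrium.
Ka = 10^(−3.92) = 1.20 × 10^-4
Solve x² + 0.00012x − 1.48e-06 = 0 → x = 1.16 × 10^-3 M
Fraction ionized = 1.16 × 10^-3 / 0.0123 = 0.0943 → 9.4%

9.4%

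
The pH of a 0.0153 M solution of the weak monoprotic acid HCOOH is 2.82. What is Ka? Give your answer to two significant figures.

[H+] = 10^(-2.82) = 1.51 × 10^-3 M
At equilibrium [HA] = 0.0153 − 1.51 × 10^-3 = 1.38 × 10^-2 M
Ka = [H+][A-]/[HA] = (1.51 × 10^-3)² / 1.38 × 10^-2 = 1.7 × 10^-4

Ka = 1.7 × 10^-4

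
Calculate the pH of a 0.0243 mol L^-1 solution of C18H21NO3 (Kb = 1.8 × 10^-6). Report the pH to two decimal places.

pH = 10.32

C18H21NO3 + H2O ⇌ C18H22NO3+ + OH-
Kb = [OH-]²/(0.0243 − [OH-]) = 1.8 × 10^-6
Assume [OH-] ≪ 0.0243: [OH-] ≈ √(1.8 × 10^-6 × 0.0243) = 2.09 × 10^-4 M
Check: 0.86% ionized — well under 5%, approximation valid.
pOH = 3.68, so pH = 14.00 − pOH = 10.32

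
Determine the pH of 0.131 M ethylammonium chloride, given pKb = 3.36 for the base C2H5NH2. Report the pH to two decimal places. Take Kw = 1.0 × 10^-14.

pH = 5.76

C2H5NH3+ is the conjugate acid of the weak base C2H5NH2.
Kb = 10^(−3.36) = 4.37 × 10^-4
Ka = Kw/Kb = 1.0×10^-14 / 4.37 × 10^-4 = 2.29 × 10^-11
Ka = x²/(0.131 − x) = 2.29 × 10^-11
Neglecting x in the denominator: x = √(2.29 × 10^-11 × 0.131) = 1.73 × 10^-6 M
pH = −log[H+] = −log(1.73 × 10^-6) = 5.76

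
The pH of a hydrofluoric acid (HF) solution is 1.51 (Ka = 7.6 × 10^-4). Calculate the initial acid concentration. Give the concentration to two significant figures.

C₀ = 1.3 M

[H+] = 10^(-1.51) = 3.09 × 10^-2 M = x
Ka = x²/(C₀ − x) ⇒ C₀ = x + x²/Ka
C₀ = 3.09 × 10^-2 + (3.09 × 10^-2)²/(7.6 × 10^-4) = 1.29 M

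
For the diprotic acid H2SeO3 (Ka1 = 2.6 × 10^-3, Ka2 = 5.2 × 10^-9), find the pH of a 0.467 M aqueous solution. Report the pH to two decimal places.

Ka1 ≫ Ka2, so treat the first dissociation as the only significant source of H+.
Ka1 = x²/(0.467 − x) = 2.6 × 10^-3
Solving the quadratic: x = (−Ka1 + √(Ka1² + 4·Ka1·C₀))/2 = 3.36 × 10^-2 M
pH = −log(3.36 × 10^-2) = 1.47

pH = 1.47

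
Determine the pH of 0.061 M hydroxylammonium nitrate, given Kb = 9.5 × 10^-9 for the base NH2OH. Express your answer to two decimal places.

NH3OH+ is the conjugate acid of the weak base NH2OH.
Ka = Kw/Kb = 1.0×10^-14 / 9.5 × 10^-9 = 1.05 × 10^-6
From the ICE table, Ka = [H+]²/(0.061 − [H+]) = 1.05 × 10^-6.
Neglecting [H+] in the denominator: [H+] = √(1.05 × 10^-6 × 0.061) = 2.53 × 10^-4 M
([H+]/C₀ = 0.41% < 5%, so the approximation holds.)
pH = −log(2.53 × 10^-4) = 3.60

pH = 3.60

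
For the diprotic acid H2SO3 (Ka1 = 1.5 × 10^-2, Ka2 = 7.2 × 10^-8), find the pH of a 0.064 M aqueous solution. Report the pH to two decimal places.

Ka1 ≫ Ka2, so treat the first dissociation as the only significant source of H+.
Ka1 = x²/(0.064 − x) = 1.5 × 10^-2
Solving the quadratic: x = (−Ka1 + √(Ka1² + 4·Ka1·C₀))/2 = 2.44 × 10^-2 M
pH = −log(2.44 × 10^-2) = 1.61

pH = 1.61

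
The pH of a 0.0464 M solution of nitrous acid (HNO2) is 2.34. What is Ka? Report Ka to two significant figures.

[H+] = 10^(-2.34) = 4.57 × 10^-3 M
At equilibrium [HA] = 0.0464 − 4.57 × 10^-3 = 4.18 × 10^-2 M
Ka = [H+][A-]/[HA] = (4.57 × 10^-3)² / 4.18 × 10^-2 = 5.0 × 10^-4

Ka = 5.0 × 10^-4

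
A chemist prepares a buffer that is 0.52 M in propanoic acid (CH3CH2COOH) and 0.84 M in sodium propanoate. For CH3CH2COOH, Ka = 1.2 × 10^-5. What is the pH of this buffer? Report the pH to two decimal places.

pH = 5.13

pKa = −log(1.2 × 10^-5) = 4.921
Henderson–Hasselbalch: pH = pKa + log([CH3CH2COO-]/[CH3CH2COOH]) = 4.921 + log(0.84/0.52)
pH = 4.921 + (+0.208) = 5.13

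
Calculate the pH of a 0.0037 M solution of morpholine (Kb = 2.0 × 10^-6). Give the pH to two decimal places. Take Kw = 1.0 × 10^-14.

C4H8ONH + H2O ⇌ C4H8ONH2+ + OH-
Kb = x²/(0.0037 − x) = 2.0 × 10^-6
Since Kb ≪ C₀, x ≈ √(Kb·C₀) = 8.60 × 10^-5 M.
Check: 2.3% ionized — well under 5%, approximation valid.
pOH = −log(8.60 × 10^-5) = 4.07; pH = 14.00 − 4.07 = 9.93

pH = 9.93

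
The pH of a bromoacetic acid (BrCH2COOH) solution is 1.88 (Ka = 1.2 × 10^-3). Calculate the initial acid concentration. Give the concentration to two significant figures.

[H+] = 10^(-1.88) = 1.32 × 10^-2 M = x
Ka = x²/(C₀ − x) ⇒ C₀ = x + x²/Ka
C₀ = 1.32 × 10^-2 + (1.32 × 10^-2)²/(1.2 × 10^-3) = 1.58 × 10^-1 M

C₀ = 1.6 × 10^-1 M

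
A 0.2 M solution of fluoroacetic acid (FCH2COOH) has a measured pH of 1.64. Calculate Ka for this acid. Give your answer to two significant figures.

[H+] = 10^(-1.64) = 2.29 × 10^-2 M
At equilibrium [HA] = 0.2 − 2.29 × 10^-2 = 1.77 × 10^-1 M
Ka = [H+][A-]/[HA] = (2.29 × 10^-2)² / 1.77 × 10^-1 = 3.0 × 10^-3

Ka = 3.0 × 10^-3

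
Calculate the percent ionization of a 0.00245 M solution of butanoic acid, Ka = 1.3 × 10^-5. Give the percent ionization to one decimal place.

CH3(CH2)2COOH ⇌ CH3(CH2)2COO- + H+; let x = [H+] at equilibrium.
Ka = x²/(C₀ − x); solving the quadratic gives x = 1.72 × 10^-4 M.
Fraction ionized = 1.72 × 10^-4 / 0.00245 = 0.0702 → 7.0%

7.0%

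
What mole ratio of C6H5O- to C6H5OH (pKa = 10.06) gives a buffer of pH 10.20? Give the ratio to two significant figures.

pH = pKa + log(r) ⇒ log(r) = 10.20 − 10.06 = +0.14
r = [C6H5O-]/[C6H5OH] = 10^(+0.14) = 1.38

ratio = 1.4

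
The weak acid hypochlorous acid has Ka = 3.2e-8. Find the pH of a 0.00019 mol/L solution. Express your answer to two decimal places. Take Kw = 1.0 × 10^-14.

HOCl ⇌ OCl- + H+
Ka = x²/(0.00019 − x) = 3.2 × 10^-8
Neglecting x in the denominator: x = √(3.2 × 10^-8 × 0.00019) = 2.47 × 10^-6 M
pH = −log[H+] = −log(2.47 × 10^-6) = 5.61

pH = 5.61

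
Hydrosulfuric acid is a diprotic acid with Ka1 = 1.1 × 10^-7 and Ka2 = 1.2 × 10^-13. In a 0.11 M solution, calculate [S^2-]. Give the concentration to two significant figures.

First ionization gives [H+] ≈ [HS-] = 1.10 × 10^-4 M.
Second step: Ka2 = [H+][S^2-]/[HS-] ≈ [S^2-] (since [H+] ≈ [HS-]).
So [S^2-] ≈ Ka2.

1.2 × 10^-13 M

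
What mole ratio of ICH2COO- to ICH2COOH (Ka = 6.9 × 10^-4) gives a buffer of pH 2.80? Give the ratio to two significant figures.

ratio = 0.44

pKa = -log(6.9 × 10^-4) = 3.161
pH = pKa + log(r) ⇒ log(r) = 2.80 − 3.161 = -0.361
r = [ICH2COO-]/[ICH2COOH] = 10^(-0.361) = 0.436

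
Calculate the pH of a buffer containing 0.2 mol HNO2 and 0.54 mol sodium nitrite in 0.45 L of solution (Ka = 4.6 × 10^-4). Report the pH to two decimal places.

pKa = −log(4.6 × 10^-4) = 3.337
Henderson–Hasselbalch: pH = pKa + log([NO2-]/[HNO2]) = 3.337 + log(0.54/0.2)
pH = 3.337 + (+0.431) = 3.77

pH = 3.77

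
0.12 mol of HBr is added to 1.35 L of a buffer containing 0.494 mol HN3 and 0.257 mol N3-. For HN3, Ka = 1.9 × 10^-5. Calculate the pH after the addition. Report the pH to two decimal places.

Added H+ converts N3- to HN3: HN3 → 0.614 mol, N3- → 0.137 mol.
pKa = −log(1.9 × 10^-5) = 4.721
pH = pKa + log([A⁻]/[HA]) = 4.721 + log(0.137/0.614) = 4.721 -0.651

pH = 4.07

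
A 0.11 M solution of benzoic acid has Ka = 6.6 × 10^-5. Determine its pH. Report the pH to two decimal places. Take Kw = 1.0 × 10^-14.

pH = 2.57

C6H5COOH ⇌ C6H5COO- + H+
Ka = x²/(0.11 − x) = 6.6 × 10^-5
Neglecting x in the denominator: x = √(6.6 × 10^-5 × 0.11) = 2.69 × 10^-3 M
pH = −log(2.69 × 10^-3) = 2.57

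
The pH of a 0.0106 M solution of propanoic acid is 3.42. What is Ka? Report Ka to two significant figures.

[H+] = 10^(-3.42) = 3.80 × 10^-4 M
At equilibrium [HA] = 0.0106 − 3.80 × 10^-4 = 1.02 × 10^-2 M
Ka = [H+][A-]/[HA] = (3.80 × 10^-4)² / 1.02 × 10^-2 = 1.4 × 10^-5

Ka = 1.4 × 10^-5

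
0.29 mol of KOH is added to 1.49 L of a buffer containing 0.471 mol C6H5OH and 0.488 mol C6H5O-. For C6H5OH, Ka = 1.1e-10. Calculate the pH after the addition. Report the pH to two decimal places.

OH- converts C6H5OH to C6H5O-: C6H5OH → 0.181 mol, C6H5O- → 0.778 mol.
pKa = −log(1.1 × 10^-10) = 9.959
Henderson–Hasselbalch with mole ratio 0.778/0.181: pH = 9.959 + (+0.633)

pH = 10.59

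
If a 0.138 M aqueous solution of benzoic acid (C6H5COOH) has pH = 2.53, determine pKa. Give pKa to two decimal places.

[H+] = 10^(-2.53) = 2.95 × 10^-3 M
At equilibrium [HA] = 0.138 − 2.95 × 10^-3 = 1.35 × 10^-1 M
Ka = [H+][A-]/[HA] = (2.95 × 10^-3)² / 1.35 × 10^-1 = 6.45 × 10^-5
pKa = -log(6.45 × 10^-5) = 4.19

pKa = 4.19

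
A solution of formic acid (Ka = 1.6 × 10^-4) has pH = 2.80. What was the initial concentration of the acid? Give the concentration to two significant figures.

[H+] = 10^(-2.80) = 1.58 × 10^-3 M = x
Ka = x²/(C₀ − x) ⇒ C₀ = x + x²/Ka
C₀ = 1.58 × 10^-3 + (1.58 × 10^-3)²/(1.6 × 10^-4) = 1.72 × 10^-2 M

C₀ = 1.7 × 10^-2 M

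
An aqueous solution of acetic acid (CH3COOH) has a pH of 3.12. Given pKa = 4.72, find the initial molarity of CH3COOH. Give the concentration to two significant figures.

C₀ = 3.1 × 10^-2 M

[H+] = 10^(-3.12) = 7.59 × 10^-4 M = x
Ka = 10^(−4.72) = 1.91 × 10^-5
Ka = x²/(C₀ − x) ⇒ C₀ = x + x²/Ka
C₀ = 7.59 × 10^-4 + (7.59 × 10^-4)²/(1.91 × 10^-5) = 3.09 × 10^-2 M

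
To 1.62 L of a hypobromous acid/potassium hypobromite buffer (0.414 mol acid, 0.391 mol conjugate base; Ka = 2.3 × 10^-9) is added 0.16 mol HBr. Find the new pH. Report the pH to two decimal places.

pH = 8.24

After neutralization: n(HOBr) = 0.574 mol, n(OBr-) = 0.231 mol.
pKa = −log(2.3 × 10^-9) = 8.638
Henderson–Hasselbalch with mole ratio 0.231/0.574: pH = 8.638 + (-0.395)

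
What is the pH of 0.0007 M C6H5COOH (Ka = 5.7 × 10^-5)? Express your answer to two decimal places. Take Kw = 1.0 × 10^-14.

C6H5COOH ⇌ C6H5COO- + H+
Ka = [H+]²/(0.0007 − [H+]) = 5.7 × 10^-5
Here C₀/Ka ≈ 12.3, so the small-[H+] approximation fails. Use the quadratic:
[H+] = [−5.7e-05 + √(5.7e-05² + 1.6e-07)]/2 = 1.73 × 10^-4 M
pH = −log[H+] = −log(1.73 × 10^-4) = 3.76

pH = 3.76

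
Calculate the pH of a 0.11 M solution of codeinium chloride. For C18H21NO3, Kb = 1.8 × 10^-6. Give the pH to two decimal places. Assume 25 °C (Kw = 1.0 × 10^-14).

pH = 4.61

C18H22NO3+ is the conjugate acid of the weak base C18H21NO3.
Ka = Kw/Kb = 1.0×10^-14 / 1.8 × 10^-6 = 5.56 × 10^-9
Ka = [H+]²/(0.11 − [H+]) = 5.56 × 10^-9
Neglecting [H+] in the denominator: [H+] = √(5.56 × 10^-9 × 0.11) = 2.47 × 10^-5 M
([H+]/C₀ = 0.022% < 5%, so the approximation holds.)
pH = −log[H+] = −log(2.47 × 10^-5) = 4.61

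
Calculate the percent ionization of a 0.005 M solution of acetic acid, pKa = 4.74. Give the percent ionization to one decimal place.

CH3COOH ⇌ CH3COO- + H+; let x = [H+] at equilibrium.
Ka = 10^(−4.74) = 1.82 × 10^-5
Solve x² + 1.82e-05x − 9.1e-08 = 0 → x = 2.93 × 10^-4 M
% ionization = x/C₀ × 100% = 2.93 × 10^-4/0.005 × 100% = 5.9%

5.9%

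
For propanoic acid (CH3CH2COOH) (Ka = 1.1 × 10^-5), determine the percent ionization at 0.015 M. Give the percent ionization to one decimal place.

CH3CH2COOH ⇌ CH3CH2COO- + H+; let x = [H+] at equilibrium.
x ≈ √(Ka·C₀) = √(1.1 × 10^-5 × 0.015) = 4.06 × 10^-4 M
Fraction ionized = 4.06 × 10^-4 / 0.015 = 0.0271 → 2.7%

2.7%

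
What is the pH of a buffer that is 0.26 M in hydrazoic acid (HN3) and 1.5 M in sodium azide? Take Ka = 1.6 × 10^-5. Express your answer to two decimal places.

pH = 5.56

pKa = −log(1.6 × 10^-5) = 4.796
Using pH = pKa + log([base]/[acid]) with [base]/[acid] = 1.5/0.26:
pH = 4.796 + (+0.761) = 5.56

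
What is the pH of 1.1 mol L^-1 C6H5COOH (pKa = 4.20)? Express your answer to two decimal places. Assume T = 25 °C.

C6H5COOH ⇌ C6H5COO- + H+
Ka = 10^(−4.20) = 6.31 × 10^-5
Ka = x²/(1.1 − x) = 6.31 × 10^-5
Neglecting x in the denominator: x = √(6.31 × 10^-5 × 1.1) = 8.33 × 10^-3 M
(x/C₀ = 0.76% < 5%, so the approximation holds.)
pH = −log[H+] = −log(8.33 × 10^-3) = 2.08

pH = 2.08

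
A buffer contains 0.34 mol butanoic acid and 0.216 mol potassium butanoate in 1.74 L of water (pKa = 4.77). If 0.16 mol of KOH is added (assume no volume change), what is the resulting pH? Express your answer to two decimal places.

pH = 5.09

After neutralization: n(CH3(CH2)2COOH) = 0.18 mol, n(CH3(CH2)2COO-) = 0.376 mol.
pH = pKa + log(n_CH3(CH2)2COO-/n_CH3(CH2)2COOH) = 4.77 + log(0.376/0.18) = 4.77 + (+0.320)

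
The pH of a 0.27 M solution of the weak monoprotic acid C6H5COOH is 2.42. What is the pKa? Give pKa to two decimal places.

[H+] = 10^(-2.42) = 3.80 × 10^-3 M
At equilibrium [HA] = 0.27 − 3.80 × 10^-3 = 2.66 × 10^-1 M
Ka = [H+][A-]/[HA] = (3.80 × 10^-3)² / 2.66 × 10^-1 = 5.43 × 10^-5
pKa = -log(5.43 × 10^-5) = 4.27

pKa = 4.27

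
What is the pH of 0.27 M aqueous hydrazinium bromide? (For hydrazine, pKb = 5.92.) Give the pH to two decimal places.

N2H5+ is the conjugate acid of the weak base N2H4.
Kb = 10^(−5.92) = 1.20 × 10^-6
Ka = Kw/Kb = 1.0×10^-14 / 1.20 × 10^-6 = 8.33 × 10^-9
Ka = x²/(0.27 − x) = 8.33 × 10^-9
Assume x ≪ 0.27: x ≈ √(8.33 × 10^-9 × 0.27) = 4.74 × 10^-5 M
pH = −log[H+] = −log(4.74 × 10^-5) = 4.32

pH = 4.32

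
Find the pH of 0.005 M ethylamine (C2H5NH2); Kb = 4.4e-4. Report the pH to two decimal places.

C2H5NH2 + H2O ⇌ C2H5NH3+ + OH-
From the ICE table, Kb = [OH-]²/(0.005 − [OH-]) = 4.4 × 10^-4.
Here C₀/Kb ≈ 11.4, so the small-[OH-] approximation fails. Use the quadratic:
[OH-] = [−0.00044 + √(0.00044² + 8.8e-06)]/2 = 1.28 × 10^-3 M
pOH = −log(1.28 × 10^-3) = 2.89; pH = 14.00 − 2.89 = 11.11

pH = 11.11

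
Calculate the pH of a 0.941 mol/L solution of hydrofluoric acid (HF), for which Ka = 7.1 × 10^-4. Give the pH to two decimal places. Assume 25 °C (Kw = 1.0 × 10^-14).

HF ⇌ F- + H+
Let x = [H+] at equilibrium. Ka = x²/(0.941 − x).
Assume x ≪ 0.941: x ≈ √(7.1 × 10^-4 × 0.941) = 2.58 × 10^-2 M
pH = −log(2.58 × 10^-2) = 1.59

pH = 1.59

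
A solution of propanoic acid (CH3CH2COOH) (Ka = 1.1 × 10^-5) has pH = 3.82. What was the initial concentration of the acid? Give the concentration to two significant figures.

[H+] = 10^(-3.82) = 1.51 × 10^-4 M = x
Ka = x²/(C₀ − x) ⇒ C₀ = x + x²/Ka
C₀ = 1.51 × 10^-4 + (1.51 × 10^-4)²/(1.1 × 10^-5) = 2.22 × 10^-3 M

C₀ = 2.2 × 10^-3 M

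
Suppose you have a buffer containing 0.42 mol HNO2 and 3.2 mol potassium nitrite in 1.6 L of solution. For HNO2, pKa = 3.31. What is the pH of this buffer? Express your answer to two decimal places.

Henderson–Hasselbalch: pH = pKa + log([NO2-]/[HNO2]) = 3.31 + log(3.2/0.42)
pH = 3.31 + (+0.882) = 4.19

pH = 4.19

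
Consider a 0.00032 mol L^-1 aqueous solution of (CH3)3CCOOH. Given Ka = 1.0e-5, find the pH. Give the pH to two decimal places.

(CH3)3CCOOH ⇌ (CH3)3CCOO- + H+
From the ICE table, Ka = [H+]²/(0.00032 − [H+]) = 1.0 × 10^-5.
Here C₀/Ka ≈ 32, so the small-[H+] approximation fails. Use the quadratic:
[H+] = (−Ka + √(Ka² + 4·Ka·C₀))/2 = 5.18 × 10^-5 M
pH = −log(5.18 × 10^-5) = 4.29

pH = 4.29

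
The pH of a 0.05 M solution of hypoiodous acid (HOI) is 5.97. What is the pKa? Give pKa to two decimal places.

pKa = 10.64

[H+] = 10^(-5.97) = 1.07 × 10^-6 M
At equilibrium [HA] = 0.05 − 1.07 × 10^-6 = 5.00 × 10^-2 M
Ka = [H+][A-]/[HA] = (1.07 × 10^-6)² / 5.00 × 10^-2 = 2.29 × 10^-11
pKa = -log(2.29 × 10^-11) = 10.64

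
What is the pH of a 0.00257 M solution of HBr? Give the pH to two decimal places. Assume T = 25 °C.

HBr is a strong acid and dissociates completely, so [H+] = 0.00257 M.
pH = -log(0.00257) = 2.59

pH = 2.59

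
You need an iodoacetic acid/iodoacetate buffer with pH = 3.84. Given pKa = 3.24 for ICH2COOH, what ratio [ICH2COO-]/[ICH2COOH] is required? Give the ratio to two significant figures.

ratio = 4.0

pH = pKa + log(r) ⇒ log(r) = 3.84 − 3.24 = +0.60
r = [ICH2COO-]/[ICH2COOH] = 10^(+0.60) = 3.98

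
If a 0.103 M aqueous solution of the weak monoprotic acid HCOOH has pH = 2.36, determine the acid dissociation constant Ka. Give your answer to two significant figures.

Ka = 1.9 × 10^-4

[H+] = 10^(-2.36) = 4.37 × 10^-3 M
At equilibrium [HA] = 0.103 − 4.37 × 10^-3 = 9.86 × 10^-2 M
Ka = [H+][A-]/[HA] = (4.37 × 10^-3)² / 9.86 × 10^-2 = 1.9 × 10^-4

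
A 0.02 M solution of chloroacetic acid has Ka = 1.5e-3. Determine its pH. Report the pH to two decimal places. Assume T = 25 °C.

ClCH2COOH ⇌ ClCH2COO- + H+
Let x = [H+] at equilibrium. Ka = x²/(0.02 − x).
x is not negligible relative to C₀; solve x² + 0.0015·x − 3e-05 = 0.
x = [−0.0015 + √(0.0015² + 0.00012)]/2 = 4.78 × 10^-3 M
pH = −log(4.78 × 10^-3) = 2.32

pH = 2.32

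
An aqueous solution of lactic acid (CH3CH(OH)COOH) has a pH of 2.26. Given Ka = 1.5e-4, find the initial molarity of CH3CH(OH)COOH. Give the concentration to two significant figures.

C₀ = 2.1 × 10^-1 M

[H+] = 10^(-2.26) = 5.50 × 10^-3 M = x
Ka = x²/(C₀ − x) ⇒ C₀ = x + x²/Ka
C₀ = 5.50 × 10^-3 + (5.50 × 10^-3)²/(1.5 × 10^-4) = 2.07 × 10^-1 M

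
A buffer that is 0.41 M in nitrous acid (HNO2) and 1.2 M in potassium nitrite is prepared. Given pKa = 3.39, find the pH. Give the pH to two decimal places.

pH = 3.86

Using pH = pKa + log([base]/[acid]) with [base]/[acid] = 1.2/0.41:
pH = 3.39 + (+0.466) = 3.86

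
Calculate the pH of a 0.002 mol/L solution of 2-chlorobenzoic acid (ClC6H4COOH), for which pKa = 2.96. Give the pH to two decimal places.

ClC6H4COOH ⇌ ClC6H4COO- + H+
Ka = 10^(−2.96) = 1.10 × 10^-3
Ka = [H+]²/(0.002 − [H+]) = 1.10 × 10^-3
The 5% rule fails; solving [H+]² + Ka·[H+] − Ka·C₀ = 0 exactly:
[H+] = [−0.0011 + √(0.0011² + 8.8e-06)]/2 = 1.03 × 10^-3 M
pH = −log(1.03 × 10^-3) = 2.99

pH = 2.99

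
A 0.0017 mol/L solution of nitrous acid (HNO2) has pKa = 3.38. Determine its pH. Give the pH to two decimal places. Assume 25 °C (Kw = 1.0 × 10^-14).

pH = 3.18

HNO2 ⇌ NO2- + H+
Ka = 10^(−3.38) = 4.17 × 10^-4
From the ICE table, Ka = [H+]²/(0.0017 − [H+]) = 4.17 × 10^-4.
[H+] is not negligible relative to C₀; solve [H+]² + 0.000417·[H+] − 7.09e-07 = 0.
[H+] = [−0.000417 + √(0.000417² + 2.84e-06)]/2 = 6.59 × 10^-4 M
pH = −log(6.59 × 10^-4) = 3.18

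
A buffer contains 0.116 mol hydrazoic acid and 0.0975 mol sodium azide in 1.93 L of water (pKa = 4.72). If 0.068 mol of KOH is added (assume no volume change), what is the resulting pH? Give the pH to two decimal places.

pH = 5.26

After neutralization: n(HN3) = 0.048 mol, n(N3-) = 0.166 mol.
pH = pKa + log(n_N3-/n_HN3) = 4.72 + log(0.166/0.048) = 4.72 + (+0.539)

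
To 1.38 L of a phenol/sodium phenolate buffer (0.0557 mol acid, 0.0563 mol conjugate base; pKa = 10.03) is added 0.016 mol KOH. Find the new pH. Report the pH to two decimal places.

pH = 10.29

After neutralization: n(C6H5OH) = 0.0397 mol, n(C6H5O-) = 0.0723 mol.
pH = pKa + log(n_C6H5O-/n_C6H5OH) = 10.03 + log(0.0723/0.0397) = 10.03 + (+0.260)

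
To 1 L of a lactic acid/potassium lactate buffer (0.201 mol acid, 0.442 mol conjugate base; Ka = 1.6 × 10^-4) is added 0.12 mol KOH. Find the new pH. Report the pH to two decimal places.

pH = 4.64

OH- converts CH3CH(OH)COOH to CH3CH(OH)COO-: CH3CH(OH)COOH → 0.081 mol, CH3CH(OH)COO- → 0.562 mol.
pKa = −log(1.6 × 10^-4) = 3.796
pH = pKa + log([A⁻]/[HA]) = 3.796 + log(0.562/0.081) = 3.796 +0.841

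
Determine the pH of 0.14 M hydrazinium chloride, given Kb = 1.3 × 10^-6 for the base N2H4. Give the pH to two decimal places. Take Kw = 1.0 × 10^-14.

N2H5+ is the conjugate acid of the weak base N2H4.
Ka = Kw/Kb = 1.0×10^-14 / 1.3 × 10^-6 = 7.69 × 10^-9
From the ICE table, Ka = [H+]²/(0.14 − [H+]) = 7.69 × 10^-9.
Neglecting [H+] in the denominator: [H+] = √(7.69 × 10^-9 × 0.14) = 3.28 × 10^-5 M
([H+]/C₀ = 0.023% < 5%, so the approximation holds.)
pH = −log(3.28 × 10^-5) = 4.48

pH = 4.48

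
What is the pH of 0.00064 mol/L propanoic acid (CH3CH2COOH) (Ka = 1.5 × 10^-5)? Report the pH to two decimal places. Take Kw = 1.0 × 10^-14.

pH = 4.04

CH3CH2COOH ⇌ CH3CH2COO- + H+
Ka = [H+]²/(0.00064 − [H+]) = 1.5 × 10^-5
Here C₀/Ka ≈ 42.7, so the small-[H+] approximation fails. Use the quadratic:
[H+] = (−Ka + √(Ka² + 4·Ka·C₀))/2 = 9.08 × 10^-5 M
pH = −log[H+] = −log(9.08 × 10^-5) = 4.04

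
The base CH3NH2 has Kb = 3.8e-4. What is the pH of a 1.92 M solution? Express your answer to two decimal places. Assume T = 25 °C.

pH = 12.43

CH3NH2 + H2O ⇌ CH3NH3+ + OH-
From the ICE table, Kb = [OH-]²/(1.92 − [OH-]) = 3.8 × 10^-4.
Neglecting [OH-] in the denominator: [OH-] = √(3.8 × 10^-4 × 1.92) = 2.70 × 10^-2 M
pOH = 1.57, so pH = 14.00 − pOH = 12.43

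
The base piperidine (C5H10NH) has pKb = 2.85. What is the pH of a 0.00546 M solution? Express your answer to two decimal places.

C5H10NH + H2O ⇌ C5H10NH2+ + OH-
Kb = 10^(−2.85) = 1.41 × 10^-3
Let x = [OH-] at equilibrium. Kb = x²/(0.00546 − x).
Here C₀/Kb ≈ 3.87, so the small-x approximation fails. Use the quadratic:
x = [−0.00141 + √(0.00141² + 3.08e-05)]/2 = 2.16 × 10^-3 M
pOH = −log(2.16 × 10^-3) = 2.67; pH = 14.00 − 2.67 = 11.33

pH = 11.33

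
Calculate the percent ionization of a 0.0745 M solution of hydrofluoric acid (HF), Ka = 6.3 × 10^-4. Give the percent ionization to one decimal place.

8.8%

HF ⇌ F- + H+; let x = [H+] at equilibrium.
Ka = x²/(C₀ − x); solving the quadratic gives x = 6.54 × 10^-3 M.
% ionization = x/C₀ × 100% = 6.54 × 10^-3/0.0745 × 100% = 8.8%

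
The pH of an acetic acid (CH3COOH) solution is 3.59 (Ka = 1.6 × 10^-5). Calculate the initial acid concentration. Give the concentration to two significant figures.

[H+] = 10^(-3.59) = 2.57 × 10^-4 M = x
Ka = x²/(C₀ − x) ⇒ C₀ = x + x²/Ka
C₀ = 2.57 × 10^-4 + (2.57 × 10^-4)²/(1.6 × 10^-5) = 4.39 × 10^-3 M

C₀ = 4.4 × 10^-3 M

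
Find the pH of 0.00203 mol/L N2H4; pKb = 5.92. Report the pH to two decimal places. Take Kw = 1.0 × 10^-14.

N2H4 + H2O ⇌ N2H5+ + OH-
Kb = 10^(−5.92) = 1.20 × 10^-6
From the ICE table, Kb = [OH-]²/(0.00203 − [OH-]) = 1.20 × 10^-6.
Neglecting [OH-] in the denominator: [OH-] = √(1.20 × 10^-6 × 0.00203) = 4.94 × 10^-5 M
([OH-]/C₀ = 2.4% < 5%, so the approximation holds.)
pOH = 4.31, so pH = 14.00 − pOH = 9.69

pH = 9.69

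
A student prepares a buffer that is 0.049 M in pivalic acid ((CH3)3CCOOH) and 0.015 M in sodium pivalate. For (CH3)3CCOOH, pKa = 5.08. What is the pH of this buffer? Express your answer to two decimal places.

pH = 4.57

Henderson–Hasselbalch: pH = pKa + log([(CH3)3CCOO-]/[(CH3)3CCOOH]) = 5.08 + log(0.015/0.049)
pH = 5.08 + (-0.514) = 4.57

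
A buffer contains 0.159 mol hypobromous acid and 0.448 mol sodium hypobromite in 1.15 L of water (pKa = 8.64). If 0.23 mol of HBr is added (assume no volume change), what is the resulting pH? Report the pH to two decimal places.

pH = 8.39

After neutralization: n(HOBr) = 0.389 mol, n(OBr-) = 0.218 mol.
Henderson–Hasselbalch with mole ratio 0.218/0.389: pH = 8.64 + (-0.251)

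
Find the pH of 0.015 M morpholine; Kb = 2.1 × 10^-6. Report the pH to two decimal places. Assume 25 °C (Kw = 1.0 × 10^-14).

pH = 10.25

C4H8ONH + H2O ⇌ C4H8ONH2+ + OH-
Kb = [OH-]²/(0.015 − [OH-]) = 2.1 × 10^-6
Neglecting [OH-] in the denominator: [OH-] = √(2.1 × 10^-6 × 0.015) = 1.77 × 10^-4 M
([OH-]/C₀ = 1.2% < 5%, so the approximation holds.)
pOH = 3.75, so pH = 14.00 − pOH = 10.25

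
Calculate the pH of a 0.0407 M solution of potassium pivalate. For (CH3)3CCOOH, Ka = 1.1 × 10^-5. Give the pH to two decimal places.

pH = 8.78

(CH3)3CCOO- is the conjugate base of the weak acid (CH3)3CCOOH.
Kb = Kw/Ka = 1.0×10^-14 / 1.1 × 10^-5 = 9.09 × 10^-10
From the ICE table, Kb = [OH-]²/(0.0407 − [OH-]) = 9.09 × 10^-10.
Assume [OH-] ≪ 0.0407: [OH-] ≈ √(9.09 × 10^-10 × 0.0407) = 6.08 × 10^-6 M
Check: 0.015% ionized — well under 5%, approximation valid.
pOH = 5.22, so pH = 14.00 − pOH = 8.78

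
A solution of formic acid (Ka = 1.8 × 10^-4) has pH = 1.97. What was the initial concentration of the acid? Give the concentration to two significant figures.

C₀ = 6.5 × 10^-1 M

[H+] = 10^(-1.97) = 1.07 × 10^-2 M = x
Ka = x²/(C₀ − x) ⇒ C₀ = x + x²/Ka
C₀ = 1.07 × 10^-2 + (1.07 × 10^-2)²/(1.8 × 10^-4) = 6.47 × 10^-1 M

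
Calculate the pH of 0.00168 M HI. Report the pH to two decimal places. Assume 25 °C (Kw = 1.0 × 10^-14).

pH = 2.77

HI is a strong acid and dissociates completely, so [H+] = 0.00168 M.
pH = -log(0.00168) = 2.77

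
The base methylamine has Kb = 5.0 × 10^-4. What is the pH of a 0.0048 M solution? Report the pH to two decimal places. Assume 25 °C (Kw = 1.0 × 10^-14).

CH3NH2 + H2O ⇌ CH3NH3+ + OH-
Kb = [OH-]²/(0.0048 − [OH-]) = 5.0 × 10^-4
The 5% rule fails; solving [OH-]² + Kb·[OH-] − Kb·C₀ = 0 exactly:
[OH-] = [−0.0005 + √(0.0005² + 9.6e-06)]/2 = 1.32 × 10^-3 M
pOH = 2.88, so pH = 14.00 − pOH = 11.12

pH = 11.12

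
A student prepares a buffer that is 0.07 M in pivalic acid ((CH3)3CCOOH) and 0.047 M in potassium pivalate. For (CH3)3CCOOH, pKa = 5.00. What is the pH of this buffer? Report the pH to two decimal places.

Henderson–Hasselbalch: pH = pKa + log([(CH3)3CCOO-]/[(CH3)3CCOOH]) = 5.00 + log(0.047/0.07)
pH = 5.00 + (-0.173) = 4.83

pH = 4.83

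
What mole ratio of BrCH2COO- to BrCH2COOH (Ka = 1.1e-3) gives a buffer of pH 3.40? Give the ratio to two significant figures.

pKa = -log(1.1 × 10^-3) = 2.959
pH = pKa + log(r) ⇒ log(r) = 3.40 − 2.959 = +0.441
r = [BrCH2COO-]/[BrCH2COOH] = 10^(+0.441) = 2.76

ratio = 2.8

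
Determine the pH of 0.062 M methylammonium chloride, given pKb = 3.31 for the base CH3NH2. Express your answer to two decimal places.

CH3NH3+ is the conjugate acid of the weak base CH3NH2.
Kb = 10^(−3.31) = 4.90 × 10^-4
Ka = Kw/Kb = 1.0×10^-14 / 4.90 × 10^-4 = 2.04 × 10^-11
Let x = [H+] at equilibrium. Ka = x²/(0.062 − x).
Assume x ≪ 0.062: x ≈ √(2.04 × 10^-11 × 0.062) = 1.12 × 10^-6 M
Check: 0.0018% ionized — well under 5%, approximation valid.
pH = −log[H+] = −log(1.12 × 10^-6) = 5.95

pH = 5.95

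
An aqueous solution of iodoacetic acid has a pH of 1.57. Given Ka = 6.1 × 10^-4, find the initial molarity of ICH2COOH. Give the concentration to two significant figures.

C₀ = 1.2 M

[H+] = 10^(-1.57) = 2.69 × 10^-2 M = x
Ka = x²/(C₀ − x) ⇒ C₀ = x + x²/Ka
C₀ = 2.69 × 10^-2 + (2.69 × 10^-2)²/(6.1 × 10^-4) = 1.21 M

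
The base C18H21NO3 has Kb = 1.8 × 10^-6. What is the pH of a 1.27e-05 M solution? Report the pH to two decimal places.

C18H21NO3 + H2O ⇌ C18H22NO3+ + OH-
From the ICE table, Kb = x²/(1.27e-05 − x) = 1.8 × 10^-6.
The 5% rule fails; solving x² + Kb·x − Kb·C₀ = 0 exactly:
x = (−Kb + √(Kb² + 4·Kb·C₀))/2 = 3.97 × 10^-6 M
pOH = −log(3.97 × 10^-6) = 5.40; pH = 14.00 − 5.40 = 8.60

pH = 8.60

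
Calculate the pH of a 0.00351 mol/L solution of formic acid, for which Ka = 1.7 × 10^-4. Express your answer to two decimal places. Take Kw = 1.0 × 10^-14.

pH = 3.16

HCOOH ⇌ HCOO- + H+
Ka = [H+]²/(0.00351 − [H+]) = 1.7 × 10^-4
[H+] is not negligible relative to C₀; solve [H+]² + 0.00017·[H+] − 5.97e-07 = 0.
[H+] = [−0.00017 + √(0.00017² + 2.39e-06)]/2 = 6.92 × 10^-4 M
pH = −log(6.92 × 10^-4) = 3.16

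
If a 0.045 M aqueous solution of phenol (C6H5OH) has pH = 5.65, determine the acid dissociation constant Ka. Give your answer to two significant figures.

[H+] = 10^(-5.65) = 2.24 × 10^-6 M
At equilibrium [HA] = 0.045 − 2.24 × 10^-6 = 4.50 × 10^-2 M
Ka = [H+][A-]/[HA] = (2.24 × 10^-6)² / 4.50 × 10^-2 = 1.1 × 10^-10

Ka = 1.1 × 10^-10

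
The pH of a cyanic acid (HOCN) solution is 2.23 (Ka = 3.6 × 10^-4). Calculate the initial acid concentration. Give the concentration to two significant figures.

C₀ = 1.0 × 10^-1 M

[H+] = 10^(-2.23) = 5.89 × 10^-3 M = x
Ka = x²/(C₀ − x) ⇒ C₀ = x + x²/Ka
C₀ = 5.89 × 10^-3 + (5.89 × 10^-3)²/(3.6 × 10^-4) = 1.02 × 10^-1 M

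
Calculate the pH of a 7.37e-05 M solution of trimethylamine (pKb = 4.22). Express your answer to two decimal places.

(CH3)3N + H2O ⇌ (CH3)3NH+ + OH-
Kb = 10^(−4.22) = 6.03 × 10^-5
Kb = [OH-]²/(7.37e-05 − [OH-]) = 6.03 × 10^-5
[OH-] is not negligible relative to C₀; solve [OH-]² + 6.03e-05·[OH-] − 4.44e-09 = 0.
[OH-] = (−Kb + √(Kb² + 4·Kb·C₀))/2 = 4.30 × 10^-5 M
pOH = 4.37, so pH = 14.00 − pOH = 9.63

pH = 9.63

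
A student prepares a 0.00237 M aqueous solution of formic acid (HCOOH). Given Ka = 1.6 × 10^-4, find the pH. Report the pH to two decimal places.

HCOOH ⇌ HCOO- + H+
Ka = [H+]²/(0.00237 − [H+]) = 1.6 × 10^-4
[H+] is not negligible relative to C₀; solve [H+]² + 0.00016·[H+] − 3.79e-07 = 0.
[H+] = (−Ka + √(Ka² + 4·Ka·C₀))/2 = 5.41 × 10^-4 M
pH = −log(5.41 × 10^-4) = 3.27

pH = 3.27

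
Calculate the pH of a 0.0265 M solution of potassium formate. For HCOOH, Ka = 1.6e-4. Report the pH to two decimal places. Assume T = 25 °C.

pH = 8.11

HCOO- is the conjugate base of the weak acid HCOOH.
Kb = Kw/Ka = 1.0×10^-14 / 1.6 × 10^-4 = 6.25 × 10^-11
From the ICE table, Kb = x²/(0.0265 − x) = 6.25 × 10^-11.
Assume x ≪ 0.0265: x ≈ √(6.25 × 10^-11 × 0.0265) = 1.29 × 10^-6 M
pOH = 5.89, so pH = 14.00 − pOH = 8.11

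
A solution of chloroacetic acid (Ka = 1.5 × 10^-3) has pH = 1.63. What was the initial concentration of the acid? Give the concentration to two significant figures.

C₀ = 3.9 × 10^-1 M

[H+] = 10^(-1.63) = 2.34 × 10^-2 M = x
Ka = x²/(C₀ − x) ⇒ C₀ = x + x²/Ka
C₀ = 2.34 × 10^-2 + (2.34 × 10^-2)²/(1.5 × 10^-3) = 3.88 × 10^-1 M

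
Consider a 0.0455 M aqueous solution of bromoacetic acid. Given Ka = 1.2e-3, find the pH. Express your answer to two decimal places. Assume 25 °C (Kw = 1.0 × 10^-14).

BrCH2COOH ⇌ BrCH2COO- + H+
Let x = [H+] at equilibrium. Ka = x²/(0.0455 − x).
Here C₀/Ka ≈ 37.9, so the small-x approximation fails. Use the quadratic:
x = (−Ka + √(Ka² + 4·Ka·C₀))/2 = 6.81 × 10^-3 M
pH = −log[H+] = −log(6.81 × 10^-3) = 2.17

pH = 2.17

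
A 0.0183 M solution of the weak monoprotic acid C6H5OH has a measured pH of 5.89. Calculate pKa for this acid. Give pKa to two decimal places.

[H+] = 10^(-5.89) = 1.29 × 10^-6 M
At equilibrium [HA] = 0.0183 − 1.29 × 10^-6 = 1.83 × 10^-2 M
Ka = [H+][A-]/[HA] = (1.29 × 10^-6)² / 1.83 × 10^-2 = 9.09 × 10^-11
pKa = -log(9.09 × 10^-11) = 10.04

pKa = 10.04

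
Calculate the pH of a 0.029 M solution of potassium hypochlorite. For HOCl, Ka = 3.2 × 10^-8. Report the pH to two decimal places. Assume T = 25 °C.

OCl- is the conjugate base of the weak acid HOCl.
Kb = Kw/Ka = 1.0×10^-14 / 3.2 × 10^-8 = 3.12 × 10^-7
Let x = [OH-] at equilibrium. Kb = x²/(0.029 − x).
Neglecting x in the denominator: x = √(3.12 × 10^-7 × 0.029) = 9.51 × 10^-5 M
pOH = −log(9.51 × 10^-5) = 4.02; pH = 14.00 − 4.02 = 9.98

pH = 9.98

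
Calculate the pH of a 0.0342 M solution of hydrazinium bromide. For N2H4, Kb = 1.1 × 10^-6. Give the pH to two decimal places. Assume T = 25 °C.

N2H5+ is the conjugate acid of the weak base N2H4.
Ka = Kw/Kb = 1.0×10^-14 / 1.1 × 10^-6 = 9.09 × 10^-9
From the ICE table, Ka = x²/(0.0342 − x) = 9.09 × 10^-9.
Assume x ≪ 0.0342: x ≈ √(9.09 × 10^-9 × 0.0342) = 1.76 × 10^-5 M
(x/C₀ = 0.052% < 5%, so the approximation holds.)
pH = −log[H+] = −log(1.76 × 10^-5) = 4.75

pH = 4.75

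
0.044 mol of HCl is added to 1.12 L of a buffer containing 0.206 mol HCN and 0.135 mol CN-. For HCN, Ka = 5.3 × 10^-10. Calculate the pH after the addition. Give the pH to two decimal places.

pH = 8.84

Added H+ converts CN- to HCN: HCN → 0.25 mol, CN- → 0.091 mol.
pKa = −log(5.3 × 10^-10) = 9.276
pH = pKa + log([A⁻]/[HA]) = 9.276 + log(0.091/0.25) = 9.276 -0.439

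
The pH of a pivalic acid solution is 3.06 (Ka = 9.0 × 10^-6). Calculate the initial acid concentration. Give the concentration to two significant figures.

C₀ = 8.5 × 10^-2 M

[H+] = 10^(-3.06) = 8.71 × 10^-4 M = x
Ka = x²/(C₀ − x) ⇒ C₀ = x + x²/Ka
C₀ = 8.71 × 10^-4 + (8.71 × 10^-4)²/(9.0 × 10^-6) = 8.52 × 10^-2 M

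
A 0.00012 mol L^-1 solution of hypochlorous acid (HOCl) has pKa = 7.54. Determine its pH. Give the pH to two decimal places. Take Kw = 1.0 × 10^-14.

HOCl ⇌ OCl- + H+
Ka = 10^(−7.54) = 2.88 × 10^-8
From the ICE table, Ka = [H+]²/(0.00012 − [H+]) = 2.88 × 10^-8.
Assume [H+] ≪ 0.00012: [H+] ≈ √(2.88 × 10^-8 × 0.00012) = 1.86 × 10^-6 M
([H+]/C₀ = 1.5% < 5%, so the approximation holds.)
pH = −log(1.86 × 10^-6) = 5.73

pH = 5.73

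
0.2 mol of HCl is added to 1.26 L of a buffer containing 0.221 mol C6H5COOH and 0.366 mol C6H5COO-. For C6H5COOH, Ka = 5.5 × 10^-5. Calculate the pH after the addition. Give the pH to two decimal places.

pH = 3.86

Added H+ converts C6H5COO- to C6H5COOH: C6H5COOH → 0.421 mol, C6H5COO- → 0.166 mol.
pKa = −log(5.5 × 10^-5) = 4.260
pH = pKa + log(n_C6H5COO-/n_C6H5COOH) = 4.260 + log(0.166/0.421) = 4.260 + (-0.404)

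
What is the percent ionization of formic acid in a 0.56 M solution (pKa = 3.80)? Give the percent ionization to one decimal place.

HCOOH ⇌ HCOO- + H+; let x = [H+] at equilibrium.
Ka = 10^(−3.80) = 1.58 × 10^-4
x ≈ √(Ka·C₀) = √(1.58 × 10^-4 × 0.56) = 9.41 × 10^-3 M
% ionization = x/C₀ × 100% = 9.41 × 10^-3/0.56 × 100% = 1.7%

1.7%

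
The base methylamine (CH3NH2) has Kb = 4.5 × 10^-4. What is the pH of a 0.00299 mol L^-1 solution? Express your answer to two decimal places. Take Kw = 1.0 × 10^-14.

CH3NH2 + H2O ⇌ CH3NH3+ + OH-
From the ICE table, Kb = [OH-]²/(0.00299 − [OH-]) = 4.5 × 10^-4.
[OH-] is not negligible relative to C₀; solve [OH-]² + 0.00045·[OH-] − 1.35e-06 = 0.
[OH-] = (−Kb + √(Kb² + 4·Kb·C₀))/2 = 9.57 × 10^-4 M
pOH = −log(9.57 × 10^-4) = 3.02; pH = 14.00 − 3.02 = 10.98

pH = 10.98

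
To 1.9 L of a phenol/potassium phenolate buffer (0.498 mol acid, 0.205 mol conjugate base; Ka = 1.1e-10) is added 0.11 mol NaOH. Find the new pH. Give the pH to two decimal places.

OH- converts C6H5OH to C6H5O-: C6H5OH → 0.388 mol, C6H5O- → 0.315 mol.
pKa = −log(1.1 × 10^-10) = 9.959
pH = pKa + log(n_C6H5O-/n_C6H5OH) = 9.959 + log(0.315/0.388) = 9.959 + (-0.091)

pH = 9.87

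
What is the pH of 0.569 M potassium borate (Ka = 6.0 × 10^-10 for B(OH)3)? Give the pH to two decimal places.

pH = 11.49

B(OH)4- is the conjugate base of the weak acid B(OH)3.
Kb = Kw/Ka = 1.0×10^-14 / 6.0 × 10^-10 = 1.67 × 10^-5
Let x = [OH-] at equilibrium. Kb = x²/(0.569 − x).
Assume x ≪ 0.569: x ≈ √(1.67 × 10^-5 × 0.569) = 3.08 × 10^-3 M
pOH = −log(3.08 × 10^-3) = 2.51; pH = 14.00 − 2.51 = 11.49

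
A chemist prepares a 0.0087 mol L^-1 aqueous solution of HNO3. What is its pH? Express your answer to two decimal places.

pH = 2.06

HNO3 is a strong acid and dissociates completely, so [H+] = 0.0087 M.
pH = -log(0.0087) = 2.06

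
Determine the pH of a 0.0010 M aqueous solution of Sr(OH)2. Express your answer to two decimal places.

pH = 11.30

Sr(OH)2 is a strong base (each formula unit releases 2 OH-); [OH-] = 0.002 M.
pOH = -log(0.002) = 2.70
pH = 14.00 - 2.70 = 11.30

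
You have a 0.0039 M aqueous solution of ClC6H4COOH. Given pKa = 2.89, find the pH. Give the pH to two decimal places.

pH = 2.77

ClC6H4COOH ⇌ ClC6H4COO- + H+
Ka = 10^(−2.89) = 1.29 × 10^-3
From the ICE table, Ka = [H+]²/(0.0039 − [H+]) = 1.29 × 10^-3.
[H+] is not negligible relative to C₀; solve [H+]² + 0.00129·[H+] − 5.03e-06 = 0.
[H+] = (−Ka + √(Ka² + 4·Ka·C₀))/2 = 1.69 × 10^-3 M
pH = −log[H+] = −log(1.69 × 10^-3) = 2.77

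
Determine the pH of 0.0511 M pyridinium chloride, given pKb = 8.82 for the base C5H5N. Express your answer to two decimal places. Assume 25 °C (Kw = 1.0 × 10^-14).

pH = 3.24

C5H5NH+ is the conjugate acid of the weak base C5H5N.
Kb = 10^(−8.82) = 1.51 × 10^-9
Ka = Kw/Kb = 1.0×10^-14 / 1.51 × 10^-9 = 6.62 × 10^-6
Let x = [H+] at equilibrium. Ka = x²/(0.0511 − x).
Since Ka ≪ C₀, x ≈ √(Ka·C₀) = 5.82 × 10^-4 M.
Check: 1.1% ionized — well under 5%, approximation valid.
pH = −log(5.82 × 10^-4) = 3.24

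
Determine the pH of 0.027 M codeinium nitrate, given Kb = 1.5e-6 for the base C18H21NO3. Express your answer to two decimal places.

pH = 4.87

C18H22NO3+ is the conjugate acid of the weak base C18H21NO3.
Ka = Kw/Kb = 1.0×10^-14 / 1.5 × 10^-6 = 6.67 × 10^-9
From the ICE table, Ka = [H+]²/(0.027 − [H+]) = 6.67 × 10^-9.
Since Ka ≪ C₀, [H+] ≈ √(Ka·C₀) = 1.34 × 10^-5 M.
pH = −log(1.34 × 10^-5) = 4.87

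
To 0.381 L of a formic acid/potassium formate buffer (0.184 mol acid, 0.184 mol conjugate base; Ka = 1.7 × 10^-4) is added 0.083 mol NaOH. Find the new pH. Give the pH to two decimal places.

pH = 4.19

OH- converts HCOOH to HCOO-: HCOOH → 0.101 mol, HCOO- → 0.267 mol.
pKa = −log(1.7 × 10^-4) = 3.770
pH = pKa + log(n_HCOO-/n_HCOOH) = 3.770 + log(0.267/0.101) = 3.770 + (+0.422)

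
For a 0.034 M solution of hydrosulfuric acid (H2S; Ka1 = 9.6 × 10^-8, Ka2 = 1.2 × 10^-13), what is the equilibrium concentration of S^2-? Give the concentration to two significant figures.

First ionization gives [H+] ≈ [HS-] = 5.71 × 10^-5 M.
Second step: Ka2 = [H+][S^2-]/[HS-] ≈ [S^2-] (since [H+] ≈ [HS-]).
So [S^2-] ≈ Ka2.

1.2 × 10^-13 M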